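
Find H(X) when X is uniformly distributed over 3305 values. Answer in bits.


H = log2(n) = log2(3305) = 11.6904

11.6904 bits


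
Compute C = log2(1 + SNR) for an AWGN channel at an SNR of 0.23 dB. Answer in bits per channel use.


SNR_linear = 10^(0.23/10) = 1.0544; C = log2(1 + SNR_linear) = log2(1 + 1.0544) = 1.0387

1.0387 bits/channel use


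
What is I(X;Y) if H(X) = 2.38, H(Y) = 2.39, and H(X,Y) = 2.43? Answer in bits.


I(X;Y) = H(X) + H(Y) - H(X,Y) = 2.38 + 2.39 - 2.43 = 2.34

2.34 bits


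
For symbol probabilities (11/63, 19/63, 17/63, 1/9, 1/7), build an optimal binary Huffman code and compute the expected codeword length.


Huffman construction (repeatedly merge the two least-probable nodes; each merge adds 1 bit to every symbol beneath it): 1/9 + 1/7 = 16/63; 11/63 + 16/63 = 3/7; 17/63 + 19/63 = 4/7; 3/7 + 4/7 = 1. Resulting codeword lengths (in the order the probabilities were given): (2, 2, 2, 3, 3). L_avg = sum(p_i * l_i) = 11/63*2 + 19/63*2 + 17/63*2 + 1/9*3 + 1/7*3 = 142/63 = 2.254

2.254 bits


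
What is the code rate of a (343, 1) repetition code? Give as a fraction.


Rate = k/n = 1/343

1/343


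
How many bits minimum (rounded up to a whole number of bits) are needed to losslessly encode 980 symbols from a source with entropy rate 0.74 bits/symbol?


Minimum bits >= n * H = 980 * 0.74 = 725.2, rounded up to a whole number of bits = 726

726 bits


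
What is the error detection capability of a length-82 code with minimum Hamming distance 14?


Detection capability = d_min - 1 = 14 - 1 = 13

13 errors


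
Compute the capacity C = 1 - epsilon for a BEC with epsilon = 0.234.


C = 1 - epsilon = 1 - 0.234 = 0.766

0.766 bits


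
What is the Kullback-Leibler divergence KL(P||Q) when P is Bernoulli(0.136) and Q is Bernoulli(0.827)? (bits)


KL = p*log2(p/q) + (1-p)*log2((1-p)/(1-q)) = 0.136*log2(0.136/0.827) + 0.864*log2(0.864/0.173) = 1.6505

1.6505 bits


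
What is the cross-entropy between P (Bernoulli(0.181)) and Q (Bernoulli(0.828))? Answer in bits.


H(P,Q) = -p*log2(q) - (1-p)*log2(1-q). -0.181*log2(0.828) = 0.049286; -0.819*log2(0.172) = 2.079866. H(P,Q) = 0.049286 + 2.079866 = 2.1292

2.1292 bits


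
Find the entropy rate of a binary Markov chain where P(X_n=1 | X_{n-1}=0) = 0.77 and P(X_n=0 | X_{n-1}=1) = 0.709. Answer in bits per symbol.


Stationary distribution: pi_0 = p10/(p01+p10) = 0.4794, pi_1 = 0.5206. Entropy rate H' = pi_0*H(p01) + pi_1*H(p10) = 0.4794*0.778 + 0.5206*0.87 = 0.8259

0.8259 bits/symbol


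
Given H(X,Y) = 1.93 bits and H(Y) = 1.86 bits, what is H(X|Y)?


H(X|Y) = H(X,Y) - H(Y) = 1.93 - 1.86 = 0.07

0.07 bits


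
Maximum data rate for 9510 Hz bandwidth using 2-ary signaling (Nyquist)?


Rate = 2 * B * log2(M) = 2 * 9510 * 1.0 = 19020.0

19020.0 bps


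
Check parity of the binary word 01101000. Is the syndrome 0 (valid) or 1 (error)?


Syndrome = XOR of all bits = 0 XOR 1 XOR 1 XOR 0 XOR 1 XOR 0 XOR 0 XOR 0 = 1

1


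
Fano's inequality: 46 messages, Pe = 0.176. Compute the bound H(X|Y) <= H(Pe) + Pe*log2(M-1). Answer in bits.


H(Pe) = -Pe*log2(Pe) - (1-Pe)*log2(1-Pe) = -0.176*log2(0.176) - 0.824*log2(0.824) = 0.441118 + 0.230130 = 0.6712. Pe*log2(M-1) = 0.176*log2(45) = 0.966566. Bound = H(Pe) + Pe*log2(M-1) = 0.441118 + 0.230130 + 0.966566 = 1.6378

1.6378 bits


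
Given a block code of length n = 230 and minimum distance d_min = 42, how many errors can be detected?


Detection capability = d_min - 1 = 42 - 1 = 41

41 errors


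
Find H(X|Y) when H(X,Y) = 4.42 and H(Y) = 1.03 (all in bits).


H(X|Y) = H(X,Y) - H(Y) = 4.42 - 1.03 = 3.39

3.39 bits


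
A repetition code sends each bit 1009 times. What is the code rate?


Rate = k/n = 1/1009

1/1009


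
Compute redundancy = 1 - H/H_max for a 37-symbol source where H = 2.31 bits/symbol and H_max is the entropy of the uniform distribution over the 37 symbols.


H_max = log2(K) = log2(37) = 5.2095 bits/symbol. Redundancy = 1 - H/H_max = 1 - 2.31/5.2095 = 1 - 0.4434 = 0.5566

0.5566


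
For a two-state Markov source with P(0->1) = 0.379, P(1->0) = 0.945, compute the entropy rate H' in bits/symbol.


Stationary distribution: pi_0 = p10/(p01+p10) = 0.7137, pi_1 = 0.2863. Entropy rate H' = pi_0*H(p01) + pi_1*H(p10) = 0.7137*0.9573 + 0.2863*0.3073 = 0.7712

0.7712 bits/symbol


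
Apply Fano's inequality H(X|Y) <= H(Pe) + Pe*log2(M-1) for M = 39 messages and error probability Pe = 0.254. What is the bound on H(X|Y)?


H(Pe) = -Pe*log2(Pe) - (1-Pe)*log2(1-Pe) = -0.254*log2(0.254) - 0.746*log2(0.746) = 0.502183 + 0.315373 = 0.8176. Pe*log2(M-1) = 0.254*log2(38) = 1.332974. Bound = H(Pe) + Pe*log2(M-1) = 0.502183 + 0.315373 + 1.332974 = 2.1505

2.1505 bits


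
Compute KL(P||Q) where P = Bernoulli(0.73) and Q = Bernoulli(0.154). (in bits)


KL = p*log2(p/q) + (1-p)*log2((1-p)/(1-q)) = 0.73*log2(0.73/0.154) + 0.27*log2(0.27/0.846) = 1.1939

1.1939 bits


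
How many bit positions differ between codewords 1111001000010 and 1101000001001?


Count differing positions: . . ^ . . . ^ . . ^ . ^ ^ = 5 differences

5


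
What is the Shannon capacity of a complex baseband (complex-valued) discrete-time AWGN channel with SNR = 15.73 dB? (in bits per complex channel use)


SNR_linear = 10^(15.73/10) = 37.4111; C = log2(1 + SNR_linear) = log2(1 + 37.4111) = 5.2634

5.2634 bits/channel use


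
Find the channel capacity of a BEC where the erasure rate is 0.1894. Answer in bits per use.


C = 1 - epsilon = 1 - 0.1894 = 0.8106

0.8106 bits


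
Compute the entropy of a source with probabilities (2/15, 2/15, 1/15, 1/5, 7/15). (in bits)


H = -sum(p_i * log2(p_i)). Terms: -(2/15)*log2(2/15) = 0.387585; -(2/15)*log2(2/15) = 0.387585; -(1/15)*log2(1/15) = 0.260459; -(1/5)*log2(1/5) = 0.464386; -(7/15)*log2(7/15) = 0.513117. H = 0.387585 + 0.387585 + 0.260459 + 0.464386 + 0.513117 = 2.0131

2.0131 bits


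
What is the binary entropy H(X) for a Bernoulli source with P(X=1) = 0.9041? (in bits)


H = -p*log2(p) - (1-p)*log2(1-p). -0.9041*log2(0.9041) = 0.131497; -0.0959*log2(0.0959) = 0.324365. H = 0.131497 + 0.324365 = 0.4559

0.4559 bits


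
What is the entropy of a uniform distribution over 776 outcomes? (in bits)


H = log2(n) = log2(776) = 9.5999

9.5999 bits


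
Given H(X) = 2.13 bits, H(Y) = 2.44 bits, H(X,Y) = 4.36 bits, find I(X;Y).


I(X;Y) = H(X) + H(Y) - H(X,Y) = 2.13 + 2.44 - 4.36 = 0.21

0.21 bits


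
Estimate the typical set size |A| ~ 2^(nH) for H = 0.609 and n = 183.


log2|A_typical| = nH = 183 * 0.609 = 111.447, so |A_typical| ~ 2^111.447 = 3.539e+33

3.539e+33


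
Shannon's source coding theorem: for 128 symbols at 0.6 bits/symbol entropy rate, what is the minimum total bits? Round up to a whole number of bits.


Minimum bits >= n * H = 128 * 0.6 = 76.8, rounded up to a whole number of bits = 77

77 bits


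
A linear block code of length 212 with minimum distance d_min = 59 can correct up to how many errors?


Correction capability = floor((d-1)/2) = floor((59-1)/2) = 29

29 errors


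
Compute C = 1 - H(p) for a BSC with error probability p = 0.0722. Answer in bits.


H(p) = -p*log2(p) - (1-p)*log2(1-p) = -0.0722*log2(0.0722) - 0.9278*log2(0.9278) = 0.273772 + 0.100308 = 0.3741. C = 1 - H(p) = 1 - 0.3741 = 0.6259

0.6259 bits


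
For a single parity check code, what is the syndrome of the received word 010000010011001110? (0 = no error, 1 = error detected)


Syndrome = XOR of all bits = 0 XOR 1 XOR 0 XOR 0 XOR 0 XOR 0 XOR 0 XOR 1 XOR 0 XOR 0 XOR 1 XOR 1 XOR 0 XOR 0 XOR 1 XOR 1 XOR 1 XOR 0 = 1

1


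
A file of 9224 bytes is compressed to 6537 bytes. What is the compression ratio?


Ratio = original / compressed = 9224 / 6537 = 1.411

1.411


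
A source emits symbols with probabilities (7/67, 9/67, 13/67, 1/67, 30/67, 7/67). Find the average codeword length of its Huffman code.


Huffman construction (repeatedly merge the two least-probable nodes; each merge adds 1 bit to every symbol beneath it): 1/67 + 7/67 = 8/67; 7/67 + 8/67 = 15/67; 9/67 + 13/67 = 22/67; 15/67 + 22/67 = 37/67; 30/67 + 37/67 = 1. Resulting codeword lengths (in the order the probabilities were given): (4, 3, 3, 4, 1, 3). L_avg = sum(p_i * l_i) = 7/67*4 + 9/67*3 + 13/67*3 + 1/67*4 + 30/67*1 + 7/67*3 = 149/67 = 2.2239

2.2239 bits


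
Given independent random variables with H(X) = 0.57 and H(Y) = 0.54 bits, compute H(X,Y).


For independent variables, H(X,Y) = H(X) + H(Y) = 0.57 + 0.54 = 1.11

1.11 bits


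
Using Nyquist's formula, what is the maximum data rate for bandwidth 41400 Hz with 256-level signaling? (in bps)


Rate = 2 * B * log2(M) = 2 * 41400 * 8.0 = 662400.0

662400.0 bps


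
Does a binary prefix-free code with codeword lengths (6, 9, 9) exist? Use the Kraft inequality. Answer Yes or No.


Kraft sum = sum(2^(-l_i)) = 0.0195, need <= 1. Result: satisfied (a binary prefix-free code with these lengths exists)

Yes


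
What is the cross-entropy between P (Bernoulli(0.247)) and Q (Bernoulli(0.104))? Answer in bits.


H(P,Q) = -p*log2(q) - (1-p)*log2(1-q). -0.247*log2(0.104) = 0.806540; -0.753*log2(0.896) = 0.119297. H(P,Q) = 0.806540 + 0.119297 = 0.9258

0.9258 bits


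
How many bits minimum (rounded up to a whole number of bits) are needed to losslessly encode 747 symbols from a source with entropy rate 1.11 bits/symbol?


Minimum bits >= n * H = 747 * 1.11 = 829.17, rounded up to a whole number of bits = 830

830 bits


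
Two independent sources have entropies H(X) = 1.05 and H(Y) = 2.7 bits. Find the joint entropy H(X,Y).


For independent variables, H(X,Y) = H(X) + H(Y) = 1.05 + 2.7 = 3.75

3.75 bits


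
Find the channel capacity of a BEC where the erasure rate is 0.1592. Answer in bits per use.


C = 1 - epsilon = 1 - 0.1592 = 0.8408

0.8408 bits


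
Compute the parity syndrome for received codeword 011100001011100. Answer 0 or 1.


Syndrome = XOR of all bits = 0 XOR 1 XOR 1 XOR 1 XOR 0 XOR 0 XOR 0 XOR 0 XOR 1 XOR 0 XOR 1 XOR 1 XOR 1 XOR 0 XOR 0 = 1

1


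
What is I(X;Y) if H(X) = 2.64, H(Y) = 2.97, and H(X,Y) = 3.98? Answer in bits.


I(X;Y) = H(X) + H(Y) - H(X,Y) = 2.64 + 2.97 - 3.98 = 1.63

1.63 bits


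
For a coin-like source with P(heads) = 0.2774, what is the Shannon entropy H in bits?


H = -p*log2(p) - (1-p)*log2(1-p). -0.2774*log2(0.2774) = 0.513179; -0.7226*log2(0.7226) = 0.338705. H = 0.513179 + 0.338705 = 0.8519

0.8519 bits


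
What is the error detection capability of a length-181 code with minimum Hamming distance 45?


Detection capability = d_min - 1 = 45 - 1 = 44

44 errors


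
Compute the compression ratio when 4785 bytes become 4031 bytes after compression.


Ratio = original / compressed = 4785 / 4031 = 1.1871

1.1871


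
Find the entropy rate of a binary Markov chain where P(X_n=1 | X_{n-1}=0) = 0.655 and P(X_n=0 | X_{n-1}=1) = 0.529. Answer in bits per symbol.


Stationary distribution: pi_0 = p10/(p01+p10) = 0.4468, pi_1 = 0.5532. Entropy rate H' = pi_0*H(p01) + pi_1*H(p10) = 0.4468*0.9295 + 0.5532*0.9976 = 0.9672

0.9672 bits/symbol


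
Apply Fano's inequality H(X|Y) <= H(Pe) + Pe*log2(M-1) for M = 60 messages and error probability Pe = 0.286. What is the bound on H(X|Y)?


H(Pe) = -Pe*log2(Pe) - (1-Pe)*log2(1-Pe) = -0.286*log2(0.286) - 0.714*log2(0.714) = 0.516491 + 0.347007 = 0.8635. Pe*log2(M-1) = 0.286*log2(59) = 1.682436. Bound = H(Pe) + Pe*log2(M-1) = 0.516491 + 0.347007 + 1.682436 = 2.5459

2.5459 bits


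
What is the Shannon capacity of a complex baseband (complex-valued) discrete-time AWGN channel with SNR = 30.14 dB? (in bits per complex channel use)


SNR_linear = 10^(30.14/10) = 1032.7614; C = log2(1 + SNR_linear) = log2(1 + 1032.7614) = 10.0137

10.0137 bits/channel use


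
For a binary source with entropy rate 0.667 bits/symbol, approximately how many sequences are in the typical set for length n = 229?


log2|A_typical| = nH = 229 * 0.667 = 152.743, so |A_typical| ~ 2^152.743 = 9.555e+45

9.555e+45


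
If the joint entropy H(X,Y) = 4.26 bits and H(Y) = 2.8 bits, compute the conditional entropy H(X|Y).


H(X|Y) = H(X,Y) - H(Y) = 4.26 - 2.8 = 1.46

1.46 bits


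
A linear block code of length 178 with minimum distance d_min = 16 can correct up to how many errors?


Correction capability = floor((d-1)/2) = floor((16-1)/2) = 7

7 errors


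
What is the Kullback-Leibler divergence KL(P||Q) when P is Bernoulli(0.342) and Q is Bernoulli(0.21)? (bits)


KL = p*log2(p/q) + (1-p)*log2((1-p)/(1-q)) = 0.342*log2(0.342/0.21) + 0.658*log2(0.658/0.79) = 0.0671

0.0671 bits


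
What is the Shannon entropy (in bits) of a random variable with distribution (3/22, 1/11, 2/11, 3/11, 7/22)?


H = -sum(p_i * log2(p_i)). Terms: -(3/22)*log2(3/22) = 0.391973; -(1/11)*log2(1/11) = 0.314494; -(2/11)*log2(2/11) = 0.447169; -(3/11)*log2(3/11) = 0.511219; -(7/22)*log2(7/22) = 0.525661. H = 0.391973 + 0.314494 + 0.447169 + 0.511219 + 0.525661 = 2.1905

2.1905 bits


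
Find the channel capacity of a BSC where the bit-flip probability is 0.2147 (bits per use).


H(p) = -p*log2(p) - (1-p)*log2(1-p) = -0.2147*log2(0.2147) - 0.7853*log2(0.7853) = 0.476549 + 0.273822 = 0.7504. C = 1 - H(p) = 1 - 0.7504 = 0.2496

0.2496 bits


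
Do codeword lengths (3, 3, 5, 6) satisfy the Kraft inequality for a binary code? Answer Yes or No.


Kraft sum = sum(2^(-l_i)) = 0.2969, need <= 1. Result: satisfied (a binary prefix-free code with these lengths exists)

Yes


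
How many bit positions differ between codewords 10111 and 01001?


Count differing positions: ^ ^ ^ ^ . = 4 differences

4


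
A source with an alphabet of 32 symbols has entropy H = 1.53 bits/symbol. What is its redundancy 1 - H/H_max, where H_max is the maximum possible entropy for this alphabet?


H_max = log2(K) = log2(32) = 5.0 bits/symbol. Redundancy = 1 - H/H_max = 1 - 1.53/5.0 = 1 - 0.306 = 0.694

0.694


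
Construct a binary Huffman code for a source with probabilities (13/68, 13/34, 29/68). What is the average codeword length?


Huffman construction (repeatedly merge the two least-probable nodes; each merge adds 1 bit to every symbol beneath it): 13/68 + 13/34 = 39/68; 29/68 + 39/68 = 1. Resulting codeword lengths (in the order the probabilities were given): (2, 2, 1). L_avg = sum(p_i * l_i) = 13/68*2 + 13/34*2 + 29/68*1 = 107/68 = 1.5735

1.5735 bits


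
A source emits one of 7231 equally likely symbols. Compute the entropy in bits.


H = log2(n) = log2(7231) = 12.82

12.82 bits


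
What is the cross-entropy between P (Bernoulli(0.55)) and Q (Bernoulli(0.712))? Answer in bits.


H(P,Q) = -p*log2(q) - (1-p)*log2(1-q). -0.55*log2(0.712) = 0.269528; -0.45*log2(0.288) = 0.808137. H(P,Q) = 0.269528 + 0.808137 = 1.0777

1.0777 bits


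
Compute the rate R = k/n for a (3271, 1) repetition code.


Rate = k/n = 1/3271

1/3271


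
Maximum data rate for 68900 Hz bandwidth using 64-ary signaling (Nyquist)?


Rate = 2 * B * log2(M) = 2 * 68900 * 6.0 = 826800.0

826800.0 bps


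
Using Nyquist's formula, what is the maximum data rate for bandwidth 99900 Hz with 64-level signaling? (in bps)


Rate = 2 * B * log2(M) = 2 * 99900 * 6.0 = 1198800.0

1198800.0 bps


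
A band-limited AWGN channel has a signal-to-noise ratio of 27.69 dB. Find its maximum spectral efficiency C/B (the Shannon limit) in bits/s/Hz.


SNR_linear = 10^(27.69/10) = 587.4894; C/B = log2(1 + SNR_linear) = log2(1 + 587.4894) = 9.2009

9.2009 bits/s/Hz


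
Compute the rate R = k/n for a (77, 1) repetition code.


Rate = k/n = 1/77

1/77


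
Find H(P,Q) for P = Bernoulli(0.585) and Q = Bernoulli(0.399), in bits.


H(P,Q) = -p*log2(q) - (1-p)*log2(1-q). -0.585*log2(0.399) = 0.775441; -0.415*log2(0.601) = 0.304844. H(P,Q) = 0.775441 + 0.304844 = 1.0803

1.0803 bits


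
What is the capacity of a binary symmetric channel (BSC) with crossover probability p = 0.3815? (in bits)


H(p) = -p*log2(p) - (1-p)*log2(1-p) = -0.3815*log2(0.3815) - 0.6185*log2(0.6185) = 0.530378 + 0.428716 = 0.9591. C = 1 - H(p) = 1 - 0.9591 = 0.0409

0.0409 bits


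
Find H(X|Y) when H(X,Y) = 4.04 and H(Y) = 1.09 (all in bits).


H(X|Y) = H(X,Y) - H(Y) = 4.04 - 1.09 = 2.95

2.95 bits


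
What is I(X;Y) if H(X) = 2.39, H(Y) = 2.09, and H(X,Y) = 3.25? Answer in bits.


I(X;Y) = H(X) + H(Y) - H(X,Y) = 2.39 + 2.09 - 3.25 = 1.23

1.23 bits


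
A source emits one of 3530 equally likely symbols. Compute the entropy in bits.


H = log2(n) = log2(3530) = 11.7855

11.7855 bits


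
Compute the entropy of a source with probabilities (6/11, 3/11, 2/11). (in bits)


H = -sum(p_i * log2(p_i)). Terms: -(6/11)*log2(6/11) = 0.476983; -(3/11)*log2(3/11) = 0.511219; -(2/11)*log2(2/11) = 0.447169. H = 0.476983 + 0.511219 + 0.447169 = 1.4354

1.4354 bits


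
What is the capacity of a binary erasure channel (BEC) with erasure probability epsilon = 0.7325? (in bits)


C = 1 - epsilon = 1 - 0.7325 = 0.2675

0.2675 bits


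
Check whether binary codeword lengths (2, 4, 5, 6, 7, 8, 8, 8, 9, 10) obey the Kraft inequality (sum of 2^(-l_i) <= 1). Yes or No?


Kraft sum = sum(2^(-l_i)) = 0.3818, need <= 1. Result: satisfied (a binary prefix-free code with these lengths exists)

Yes


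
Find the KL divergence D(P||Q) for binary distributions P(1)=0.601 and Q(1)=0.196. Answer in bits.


KL = p*log2(p/q) + (1-p)*log2((1-p)/(1-q)) = 0.601*log2(0.601/0.196) + 0.399*log2(0.399/0.804) = 0.5682

0.5682 bits


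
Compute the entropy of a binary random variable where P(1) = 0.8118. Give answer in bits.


H = -p*log2(p) - (1-p)*log2(1-p). -0.8118*log2(0.8118) = 0.244192; -0.1882*log2(0.1882) = 0.453498. H = 0.244192 + 0.453498 = 0.6977

0.6977 bits


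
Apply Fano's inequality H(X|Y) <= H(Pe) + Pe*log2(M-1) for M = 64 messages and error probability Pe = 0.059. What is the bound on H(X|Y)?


H(Pe) = -Pe*log2(Pe) - (1-Pe)*log2(1-Pe) = -0.059*log2(0.059) - 0.941*log2(0.941) = 0.240905 + 0.082557 = 0.3235. Pe*log2(M-1) = 0.059*log2(63) = 0.352660. Bound = H(Pe) + Pe*log2(M-1) = 0.240905 + 0.082557 + 0.352660 = 0.6761

0.6761 bits


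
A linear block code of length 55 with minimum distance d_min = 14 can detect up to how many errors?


Detection capability = d_min - 1 = 14 - 1 = 13

13 errors


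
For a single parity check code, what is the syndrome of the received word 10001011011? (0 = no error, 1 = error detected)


Syndrome = XOR of all bits = 1 XOR 0 XOR 0 XOR 0 XOR 1 XOR 0 XOR 1 XOR 1 XOR 0 XOR 1 XOR 1 = 0

0


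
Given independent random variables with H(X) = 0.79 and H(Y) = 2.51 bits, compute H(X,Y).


For independent variables, H(X,Y) = H(X) + H(Y) = 0.79 + 2.51 = 3.3

3.3 bits


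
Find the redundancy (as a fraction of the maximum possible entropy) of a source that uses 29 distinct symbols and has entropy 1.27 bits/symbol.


H_max = log2(K) = log2(29) = 4.858 bits/symbol. Redundancy = 1 - H/H_max = 1 - 1.27/4.858 = 1 - 0.2614 = 0.7386

0.7386


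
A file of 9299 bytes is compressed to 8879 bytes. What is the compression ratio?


Ratio = original / compressed = 9299 / 8879 = 1.0473

1.0473


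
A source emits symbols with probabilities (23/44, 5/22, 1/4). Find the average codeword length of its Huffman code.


Huffman construction (repeatedly merge the two least-probable nodes; each merge adds 1 bit to every symbol beneath it): 5/22 + 1/4 = 21/44; 21/44 + 23/44 = 1. Resulting codeword lengths (in the order the probabilities were given): (1, 2, 2). L_avg = sum(p_i * l_i) = 23/44*1 + 5/22*2 + 1/4*2 = 65/44 = 1.4773

1.4773 bits


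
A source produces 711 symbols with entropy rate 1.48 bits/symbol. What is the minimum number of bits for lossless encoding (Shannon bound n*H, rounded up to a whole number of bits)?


Minimum bits >= n * H = 711 * 1.48 = 1052.28, rounded up to a whole number of bits = 1053

1053 bits


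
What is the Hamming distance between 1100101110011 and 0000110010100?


Count differing positions: ^ ^ . . . ^ ^ ^ . . ^ ^ ^ = 8 differences

8


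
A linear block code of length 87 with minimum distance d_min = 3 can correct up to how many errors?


Correction capability = floor((d-1)/2) = floor((3-1)/2) = 1

1 errors


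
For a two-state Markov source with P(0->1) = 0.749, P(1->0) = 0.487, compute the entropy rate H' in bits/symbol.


Stationary distribution: pi_0 = p10/(p01+p10) = 0.394, pi_1 = 0.606. Entropy rate H' = pi_0*H(p01) + pi_1*H(p10) = 0.394*0.8129 + 0.606*0.9995 = 0.926

0.926 bits/symbol


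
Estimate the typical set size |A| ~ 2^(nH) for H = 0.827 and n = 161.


log2|A_typical| = nH = 161 * 0.827 = 133.147, so |A_typical| ~ 2^133.147 = 1.206e+40

1.206e+40


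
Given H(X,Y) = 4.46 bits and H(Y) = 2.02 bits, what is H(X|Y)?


H(X|Y) = H(X,Y) - H(Y) = 4.46 - 2.02 = 2.44

2.44 bits


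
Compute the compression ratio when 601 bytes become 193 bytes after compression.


Ratio = original / compressed = 601 / 193 = 3.114

3.114


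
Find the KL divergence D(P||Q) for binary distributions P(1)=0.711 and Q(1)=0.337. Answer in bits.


KL = p*log2(p/q) + (1-p)*log2((1-p)/(1-q)) = 0.711*log2(0.711/0.337) + 0.289*log2(0.289/0.663) = 0.4196

0.4196 bits


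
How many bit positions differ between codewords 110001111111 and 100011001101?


Count differing positions: . ^ . . ^ . ^ ^ . . ^ . = 5 differences

5


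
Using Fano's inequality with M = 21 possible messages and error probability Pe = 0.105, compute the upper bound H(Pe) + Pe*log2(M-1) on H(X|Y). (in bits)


H(Pe) = -Pe*log2(Pe) - (1-Pe)*log2(1-Pe) = -0.105*log2(0.105) - 0.895*log2(0.895) = 0.341412 + 0.143236 = 0.4846. Pe*log2(M-1) = 0.105*log2(20) = 0.453802. Bound = H(Pe) + Pe*log2(M-1) = 0.341412 + 0.143236 + 0.453802 = 0.9385

0.9385 bits


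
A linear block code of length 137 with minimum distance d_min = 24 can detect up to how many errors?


Detection capability = d_min - 1 = 24 - 1 = 23

23 errors


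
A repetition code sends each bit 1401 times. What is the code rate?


Rate = k/n = 1/1401

1/1401


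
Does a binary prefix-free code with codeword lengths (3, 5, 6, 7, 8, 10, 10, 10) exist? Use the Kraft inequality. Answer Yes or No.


Kraft sum = sum(2^(-l_i)) = 0.1865, need <= 1. Result: satisfied (a binary prefix-free code with these lengths exists)

Yes


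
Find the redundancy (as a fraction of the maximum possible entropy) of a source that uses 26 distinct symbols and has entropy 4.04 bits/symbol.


H_max = log2(K) = log2(26) = 4.7004 bits/symbol. Redundancy = 1 - H/H_max = 1 - 4.04/4.7004 = 1 - 0.8595 = 0.1405

0.1405


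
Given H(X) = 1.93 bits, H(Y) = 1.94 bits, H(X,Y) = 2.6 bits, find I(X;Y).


I(X;Y) = H(X) + H(Y) - H(X,Y) = 1.93 + 1.94 - 2.6 = 1.27

1.27 bits


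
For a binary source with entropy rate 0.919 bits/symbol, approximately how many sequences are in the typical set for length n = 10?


log2|A_typical| = nH = 10 * 0.919 = 9.19, so |A_typical| ~ 2^9.19 = 5.841e+02

5.841e+02


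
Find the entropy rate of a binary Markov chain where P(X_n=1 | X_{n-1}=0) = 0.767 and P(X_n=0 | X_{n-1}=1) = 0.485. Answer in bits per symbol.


Stationary distribution: pi_0 = p10/(p01+p10) = 0.3874, pi_1 = 0.6126. Entropy rate H' = pi_0*H(p01) + pi_1*H(p10) = 0.3874*0.7832 + 0.6126*0.9994 = 0.9156

0.9156 bits/symbol


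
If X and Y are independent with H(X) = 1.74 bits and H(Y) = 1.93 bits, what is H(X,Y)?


For independent variables, H(X,Y) = H(X) + H(Y) = 1.74 + 1.93 = 3.67

3.67 bits


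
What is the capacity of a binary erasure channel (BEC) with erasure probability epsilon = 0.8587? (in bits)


C = 1 - epsilon = 1 - 0.8587 = 0.1413

0.1413 bits


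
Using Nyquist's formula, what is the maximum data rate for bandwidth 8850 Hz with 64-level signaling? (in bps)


Rate = 2 * B * log2(M) = 2 * 8850 * 6.0 = 106200.0

106200.0 bps


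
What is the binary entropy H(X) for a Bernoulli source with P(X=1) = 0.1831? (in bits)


H = -p*log2(p) - (1-p)*log2(1-p). -0.1831*log2(0.1831) = 0.448466; -0.8169*log2(0.8169) = 0.238346. H = 0.448466 + 0.238346 = 0.6868

0.6868 bits


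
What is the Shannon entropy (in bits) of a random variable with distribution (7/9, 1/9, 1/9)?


H = -sum(p_i * log2(p_i)). Terms: -(7/9)*log2(7/9) = 0.281999; -(1/9)*log2(1/9) = 0.352214; -(1/9)*log2(1/9) = 0.352214. H = 0.281999 + 0.352214 + 0.352214 = 0.9864

0.9864 bits


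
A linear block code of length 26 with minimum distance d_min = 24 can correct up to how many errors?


Correction capability = floor((d-1)/2) = floor((24-1)/2) = 11

11 errors


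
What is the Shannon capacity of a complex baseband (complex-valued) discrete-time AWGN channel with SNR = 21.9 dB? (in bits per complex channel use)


SNR_linear = 10^(21.9/10) = 154.8817; C = log2(1 + SNR_linear) = log2(1 + 154.8817) = 7.2843

7.2843 bits/channel use


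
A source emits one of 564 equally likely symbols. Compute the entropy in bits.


H = log2(n) = log2(564) = 9.1396

9.1396 bits


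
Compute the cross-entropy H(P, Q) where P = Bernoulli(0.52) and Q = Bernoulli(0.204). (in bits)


H(P,Q) = -p*log2(q) - (1-p)*log2(1-q). -0.52*log2(0.204) = 1.192547; -0.48*log2(0.796) = 0.157997. H(P,Q) = 1.192547 + 0.157997 = 1.3505

1.3505 bits


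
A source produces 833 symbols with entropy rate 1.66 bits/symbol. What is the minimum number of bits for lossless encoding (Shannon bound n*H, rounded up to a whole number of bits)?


Minimum bits >= n * H = 833 * 1.66 = 1382.78, rounded up to a whole number of bits = 1383

1383 bits


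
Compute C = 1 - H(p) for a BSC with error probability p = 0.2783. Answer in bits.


H(p) = -p*log2(p) - (1-p)*log2(1-p) = -0.2783*log2(0.2783) - 0.7217*log2(0.7217) = 0.513543 + 0.339581 = 0.8531. C = 1 - H(p) = 1 - 0.8531 = 0.1469

0.1469 bits


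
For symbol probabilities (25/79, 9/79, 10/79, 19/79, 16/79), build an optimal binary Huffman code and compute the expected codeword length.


Huffman construction (repeatedly merge the two least-probable nodes; each merge adds 1 bit to every symbol beneath it): 9/79 + 10/79 = 19/79; 16/79 + 19/79 = 35/79; 19/79 + 25/79 = 44/79; 35/79 + 44/79 = 1. Resulting codeword lengths (in the order the probabilities were given): (2, 3, 3, 2, 2). L_avg = sum(p_i * l_i) = 25/79*2 + 9/79*3 + 10/79*3 + 19/79*2 + 16/79*2 = 177/79 = 2.2405

2.2405 bits


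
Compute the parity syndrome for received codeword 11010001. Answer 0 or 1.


Syndrome = XOR of all bits = 1 XOR 1 XOR 0 XOR 1 XOR 0 XOR 0 XOR 0 XOR 1 = 0

0


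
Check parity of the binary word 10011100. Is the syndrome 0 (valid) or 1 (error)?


Syndrome = XOR of all bits = 1 XOR 0 XOR 0 XOR 1 XOR 1 XOR 1 XOR 0 XOR 0 = 0

0


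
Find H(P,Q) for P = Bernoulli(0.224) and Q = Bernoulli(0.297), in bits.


H(P,Q) = -p*log2(q) - (1-p)*log2(1-q). -0.224*log2(0.297) = 0.392328; -0.776*log2(0.703) = 0.394521. H(P,Q) = 0.392328 + 0.394521 = 0.7868

0.7868 bits


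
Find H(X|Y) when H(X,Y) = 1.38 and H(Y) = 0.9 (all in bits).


H(X|Y) = H(X,Y) - H(Y) = 1.38 - 0.9 = 0.48

0.48 bits


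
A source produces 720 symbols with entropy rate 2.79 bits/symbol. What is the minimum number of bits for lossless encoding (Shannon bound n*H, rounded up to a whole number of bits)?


Minimum bits >= n * H = 720 * 2.79 = 2008.8, rounded up to a whole number of bits = 2009

2009 bits


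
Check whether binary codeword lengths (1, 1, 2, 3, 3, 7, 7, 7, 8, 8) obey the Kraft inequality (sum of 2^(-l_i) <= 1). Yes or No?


Kraft sum = sum(2^(-l_i)) = 1.5312, need <= 1. Result: violated (a binary prefix-free code with these lengths cannot exist)

No


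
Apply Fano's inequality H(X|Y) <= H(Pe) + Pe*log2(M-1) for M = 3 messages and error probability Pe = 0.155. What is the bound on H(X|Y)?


H(Pe) = -Pe*log2(Pe) - (1-Pe)*log2(1-Pe) = -0.155*log2(0.155) - 0.845*log2(0.845) = 0.416897 + 0.205315 = 0.6222. Pe*log2(M-1) = 0.155*log2(2) = 0.155000. Bound = H(Pe) + Pe*log2(M-1) = 0.416897 + 0.205315 + 0.155000 = 0.7772

0.7772 bits


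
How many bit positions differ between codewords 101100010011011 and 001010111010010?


Count differing positions: ^ . . ^ ^ . ^ . ^ . . ^ . . ^ = 7 differences

7


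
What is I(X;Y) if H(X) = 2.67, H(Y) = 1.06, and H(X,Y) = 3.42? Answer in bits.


I(X;Y) = H(X) + H(Y) - H(X,Y) = 2.67 + 1.06 - 3.42 = 0.31

0.31 bits


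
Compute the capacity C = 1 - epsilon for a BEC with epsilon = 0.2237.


C = 1 - epsilon = 1 - 0.2237 = 0.7763

0.7763 bits


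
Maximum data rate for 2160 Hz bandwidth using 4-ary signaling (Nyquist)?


Rate = 2 * B * log2(M) = 2 * 2160 * 2.0 = 8640.0

8640.0 bps


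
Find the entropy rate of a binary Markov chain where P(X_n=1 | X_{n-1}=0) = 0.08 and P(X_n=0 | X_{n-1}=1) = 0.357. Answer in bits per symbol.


Stationary distribution: pi_0 = p10/(p01+p10) = 0.8169, pi_1 = 0.1831. Entropy rate H' = pi_0*H(p01) + pi_1*H(p10) = 0.8169*0.4022 + 0.1831*0.9402 = 0.5007

0.5007 bits/symbol


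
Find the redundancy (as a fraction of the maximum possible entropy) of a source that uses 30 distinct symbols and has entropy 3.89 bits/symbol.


H_max = log2(K) = log2(30) = 4.9069 bits/symbol. Redundancy = 1 - H/H_max = 1 - 3.89/4.9069 = 1 - 0.7928 = 0.2072

0.2072


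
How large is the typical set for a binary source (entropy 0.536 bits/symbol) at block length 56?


log2|A_typical| = nH = 56 * 0.536 = 30.016, so |A_typical| ~ 2^30.016 = 1.086e+09

1.086e+09


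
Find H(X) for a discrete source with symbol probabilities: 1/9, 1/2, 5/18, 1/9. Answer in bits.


H = -sum(p_i * log2(p_i)). Terms: -(1/9)*log2(1/9) = 0.352214; -(1/2)*log2(1/2) = 0.500000; -(5/18)*log2(5/18) = 0.513332; -(1/9)*log2(1/9) = 0.352214. H = 0.352214 + 0.500000 + 0.513332 + 0.352214 = 1.7178

1.7178 bits


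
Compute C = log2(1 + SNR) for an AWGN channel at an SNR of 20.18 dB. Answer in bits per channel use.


SNR_linear = 10^(20.18/10) = 104.2317; C = log2(1 + SNR_linear) = log2(1 + 104.2317) = 6.7174

6.7174 bits/channel use


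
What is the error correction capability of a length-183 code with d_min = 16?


Correction capability = floor((d-1)/2) = floor((16-1)/2) = 7

7 errors


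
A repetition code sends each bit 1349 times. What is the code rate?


Rate = k/n = 1/1349

1/1349


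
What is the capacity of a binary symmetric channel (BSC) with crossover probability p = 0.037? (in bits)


H(p) = -p*log2(p) - (1-p)*log2(1-p) = -0.037*log2(0.037) - 0.963*log2(0.963) = 0.175984 + 0.052380 = 0.2284. C = 1 - H(p) = 1 - 0.2284 = 0.7716

0.7716 bits


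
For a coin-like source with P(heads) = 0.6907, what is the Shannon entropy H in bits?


H = -p*log2(p) - (1-p)*log2(1-p). -0.6907*log2(0.6907) = 0.368743; -0.3093*log2(0.3093) = 0.523621. H = 0.368743 + 0.523621 = 0.8924

0.8924 bits


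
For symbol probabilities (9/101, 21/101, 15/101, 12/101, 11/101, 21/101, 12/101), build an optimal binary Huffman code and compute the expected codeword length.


Huffman construction (repeatedly merge the two least-probable nodes; each merge adds 1 bit to every symbol beneath it): 9/101 + 11/101 = 20/101; 12/101 + 12/101 = 24/101; 15/101 + 20/101 = 35/101; 21/101 + 21/101 = 42/101; 24/101 + 35/101 = 59/101; 42/101 + 59/101 = 1. Resulting codeword lengths (in the order the probabilities were given): (4, 2, 3, 3, 4, 2, 3). L_avg = sum(p_i * l_i) = 9/101*4 + 21/101*2 + 15/101*3 + 12/101*3 + 11/101*4 + 21/101*2 + 12/101*3 = 281/101 = 2.7822

2.7822 bits


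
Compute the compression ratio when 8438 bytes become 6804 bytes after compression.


Ratio = original / compressed = 8438 / 6804 = 1.2402

1.2402


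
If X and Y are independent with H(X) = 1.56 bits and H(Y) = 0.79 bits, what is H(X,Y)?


For independent variables, H(X,Y) = H(X) + H(Y) = 1.56 + 0.79 = 2.35

2.35 bits


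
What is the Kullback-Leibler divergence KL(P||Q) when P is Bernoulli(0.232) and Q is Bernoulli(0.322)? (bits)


KL = p*log2(p/q) + (1-p)*log2((1-p)/(1-q)) = 0.232*log2(0.232/0.322) + 0.768*log2(0.768/0.678) = 0.0284

0.0284 bits


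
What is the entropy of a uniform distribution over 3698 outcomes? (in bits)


H = log2(n) = log2(3698) = 11.8525

11.8525 bits


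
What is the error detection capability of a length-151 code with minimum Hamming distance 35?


Detection capability = d_min - 1 = 35 - 1 = 34

34 errors


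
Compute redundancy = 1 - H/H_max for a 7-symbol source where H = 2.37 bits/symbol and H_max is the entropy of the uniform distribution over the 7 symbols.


H_max = log2(K) = log2(7) = 2.8074 bits/symbol. Redundancy = 1 - H/H_max = 1 - 2.37/2.8074 = 1 - 0.8442 = 0.1558

0.1558


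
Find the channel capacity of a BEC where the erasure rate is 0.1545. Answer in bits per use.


C = 1 - epsilon = 1 - 0.1545 = 0.8455

0.8455 bits


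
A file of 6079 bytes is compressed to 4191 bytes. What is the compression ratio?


Ratio = original / compressed = 6079 / 4191 = 1.4505

1.4505


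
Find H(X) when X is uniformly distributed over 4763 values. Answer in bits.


H = log2(n) = log2(4763) = 12.2177

12.2177 bits


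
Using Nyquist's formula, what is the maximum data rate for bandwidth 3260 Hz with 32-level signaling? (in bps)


Rate = 2 * B * log2(M) = 2 * 3260 * 5.0 = 32600.0

32600.0 bps


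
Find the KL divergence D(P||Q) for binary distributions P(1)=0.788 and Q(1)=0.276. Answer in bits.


KL = p*log2(p/q) + (1-p)*log2((1-p)/(1-q)) = 0.788*log2(0.788/0.276) + 0.212*log2(0.212/0.724) = 0.817

0.817 bits


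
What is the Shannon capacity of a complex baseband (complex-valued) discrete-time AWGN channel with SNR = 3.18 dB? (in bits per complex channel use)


SNR_linear = 10^(3.18/10) = 2.0797; C = log2(1 + SNR_linear) = log2(1 + 2.0797) = 1.6228

1.6228 bits/channel use


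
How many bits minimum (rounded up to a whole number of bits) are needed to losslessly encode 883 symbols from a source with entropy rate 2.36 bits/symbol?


Minimum bits >= n * H = 883 * 2.36 = 2083.88, rounded up to a whole number of bits = 2084

2084 bits


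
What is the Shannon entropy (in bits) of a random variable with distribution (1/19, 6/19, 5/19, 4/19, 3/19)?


H = -sum(p_i * log2(p_i)). Terms: -(1/19)*log2(1/19) = 0.223575; -(6/19)*log2(6/19) = 0.525147; -(5/19)*log2(5/19) = 0.506842; -(4/19)*log2(4/19) = 0.473248; -(3/19)*log2(3/19) = 0.420468. H = 0.223575 + 0.525147 + 0.506842 + 0.473248 + 0.420468 = 2.1493

2.1493 bits


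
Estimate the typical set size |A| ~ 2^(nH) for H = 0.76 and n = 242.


log2|A_typical| = nH = 242 * 0.76 = 183.92, so |A_typical| ~ 2^183.92 = 2.320e+55

2.320e+55


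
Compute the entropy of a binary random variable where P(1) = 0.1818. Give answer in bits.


H = -p*log2(p) - (1-p)*log2(1-p). -0.1818*log2(0.1818) = 0.447151; -0.8182*log2(0.8182) = 0.236848. H = 0.447151 + 0.236848 = 0.684

0.684 bits


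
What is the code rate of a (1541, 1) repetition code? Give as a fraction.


Rate = k/n = 1/1541

1/1541


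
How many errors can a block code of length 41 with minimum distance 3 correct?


Correction capability = floor((d-1)/2) = floor((3-1)/2) = 1

1 errors


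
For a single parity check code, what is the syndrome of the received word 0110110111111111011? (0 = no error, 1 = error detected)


Syndrome = XOR of all bits = 0 XOR 1 XOR 1 XOR 0 XOR 1 XOR 1 XOR 0 XOR 1 XOR 1 XOR 1 XOR 1 XOR 1 XOR 1 XOR 1 XOR 1 XOR 1 XOR 0 XOR 1 XOR 1 = 1

1


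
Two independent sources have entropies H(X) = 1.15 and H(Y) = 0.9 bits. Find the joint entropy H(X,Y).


For independent variables, H(X,Y) = H(X) + H(Y) = 1.15 + 0.9 = 2.05

2.05 bits


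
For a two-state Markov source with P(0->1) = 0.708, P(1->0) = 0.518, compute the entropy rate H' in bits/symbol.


Stationary distribution: pi_0 = p10/(p01+p10) = 0.4225, pi_1 = 0.5775. Entropy rate H' = pi_0*H(p01) + pi_1*H(p10) = 0.4225*0.8713 + 0.5775*0.9991 = 0.9451

0.9451 bits/symbol


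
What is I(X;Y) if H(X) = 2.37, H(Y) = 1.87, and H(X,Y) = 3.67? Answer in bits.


I(X;Y) = H(X) + H(Y) - H(X,Y) = 2.37 + 1.87 - 3.67 = 0.57

0.57 bits


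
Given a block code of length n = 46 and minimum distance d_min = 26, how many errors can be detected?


Detection capability = d_min - 1 = 26 - 1 = 25

25 errors


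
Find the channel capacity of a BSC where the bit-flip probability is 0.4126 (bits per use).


H(p) = -p*log2(p) - (1-p)*log2(1-p) = -0.4126*log2(0.4126) - 0.5874*log2(0.5874) = 0.526966 + 0.450879 = 0.9778. C = 1 - H(p) = 1 - 0.9778 = 0.0222

0.0222 bits


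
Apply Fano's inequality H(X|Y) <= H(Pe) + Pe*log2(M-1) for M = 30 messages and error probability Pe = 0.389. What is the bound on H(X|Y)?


H(Pe) = -Pe*log2(Pe) - (1-Pe)*log2(1-Pe) = -0.389*log2(0.389) - 0.611*log2(0.611) = 0.529879 + 0.434272 = 0.9642. Pe*log2(M-1) = 0.389*log2(29) = 1.889755. Bound = H(Pe) + Pe*log2(M-1) = 0.529879 + 0.434272 + 1.889755 = 2.8539

2.8539 bits


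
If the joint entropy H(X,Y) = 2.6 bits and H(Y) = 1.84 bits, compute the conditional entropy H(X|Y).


H(X|Y) = H(X,Y) - H(Y) = 2.6 - 1.84 = 0.76

0.76 bits


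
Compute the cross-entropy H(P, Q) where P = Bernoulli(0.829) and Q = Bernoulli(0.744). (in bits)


H(P,Q) = -p*log2(q) - (1-p)*log2(1-q). -0.829*log2(0.744) = 0.353673; -0.171*log2(0.256) = 0.336149. H(P,Q) = 0.353673 + 0.336149 = 0.6898

0.6898 bits


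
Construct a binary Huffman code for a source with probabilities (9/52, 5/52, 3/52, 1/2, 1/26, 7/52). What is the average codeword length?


Huffman construction (repeatedly merge the two least-probable nodes; each merge adds 1 bit to every symbol beneath it): 1/26 + 3/52 = 5/52; 5/52 + 5/52 = 5/26; 7/52 + 9/52 = 4/13; 5/26 + 4/13 = 1/2; 1/2 + 1/2 = 1. Resulting codeword lengths (in the order the probabilities were given): (3, 3, 4, 1, 4, 3). L_avg = sum(p_i * l_i) = 9/52*3 + 5/52*3 + 3/52*4 + 1/2*1 + 1/26*4 + 7/52*3 = 109/52 = 2.0962

2.0962 bits


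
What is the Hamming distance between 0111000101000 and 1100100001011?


Count differing positions: ^ . ^ ^ ^ . . ^ . . . ^ ^ = 7 differences

7


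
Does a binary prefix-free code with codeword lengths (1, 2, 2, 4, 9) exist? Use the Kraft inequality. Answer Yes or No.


Kraft sum = sum(2^(-l_i)) = 1.0645, need <= 1. Result: violated (a binary prefix-free code with these lengths cannot exist)

No


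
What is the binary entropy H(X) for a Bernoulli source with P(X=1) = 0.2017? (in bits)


H = -p*log2(p) - (1-p)*log2(1-p). -0.2017*log2(0.2017) = 0.465870; -0.7983*log2(0.7983) = 0.259445. H = 0.465870 + 0.259445 = 0.7253

0.7253 bits


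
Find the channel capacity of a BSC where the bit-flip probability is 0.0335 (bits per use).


H(p) = -p*log2(p) - (1-p)*log2(1-p) = -0.0335*log2(0.0335) - 0.9665*log2(0.9665) = 0.164140 + 0.047512 = 0.2117. C = 1 - H(p) = 1 - 0.2117 = 0.7883

0.7883 bits


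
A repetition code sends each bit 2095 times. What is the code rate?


Rate = k/n = 1/2095

1/2095


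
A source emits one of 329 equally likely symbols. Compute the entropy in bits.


H = log2(n) = log2(329) = 8.3619

8.3619 bits


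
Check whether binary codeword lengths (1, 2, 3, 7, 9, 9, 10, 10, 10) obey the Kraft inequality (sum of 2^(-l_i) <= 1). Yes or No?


Kraft sum = sum(2^(-l_i)) = 0.8896, need <= 1. Result: satisfied (a binary prefix-free code with these lengths exists)

Yes


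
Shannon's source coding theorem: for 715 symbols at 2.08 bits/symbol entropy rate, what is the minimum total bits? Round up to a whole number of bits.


Minimum bits >= n * H = 715 * 2.08 = 1487.2, rounded up to a whole number of bits = 1488

1488 bits


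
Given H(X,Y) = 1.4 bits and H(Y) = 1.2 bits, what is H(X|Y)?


H(X|Y) = H(X,Y) - H(Y) = 1.4 - 1.2 = 0.2

0.2 bits
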